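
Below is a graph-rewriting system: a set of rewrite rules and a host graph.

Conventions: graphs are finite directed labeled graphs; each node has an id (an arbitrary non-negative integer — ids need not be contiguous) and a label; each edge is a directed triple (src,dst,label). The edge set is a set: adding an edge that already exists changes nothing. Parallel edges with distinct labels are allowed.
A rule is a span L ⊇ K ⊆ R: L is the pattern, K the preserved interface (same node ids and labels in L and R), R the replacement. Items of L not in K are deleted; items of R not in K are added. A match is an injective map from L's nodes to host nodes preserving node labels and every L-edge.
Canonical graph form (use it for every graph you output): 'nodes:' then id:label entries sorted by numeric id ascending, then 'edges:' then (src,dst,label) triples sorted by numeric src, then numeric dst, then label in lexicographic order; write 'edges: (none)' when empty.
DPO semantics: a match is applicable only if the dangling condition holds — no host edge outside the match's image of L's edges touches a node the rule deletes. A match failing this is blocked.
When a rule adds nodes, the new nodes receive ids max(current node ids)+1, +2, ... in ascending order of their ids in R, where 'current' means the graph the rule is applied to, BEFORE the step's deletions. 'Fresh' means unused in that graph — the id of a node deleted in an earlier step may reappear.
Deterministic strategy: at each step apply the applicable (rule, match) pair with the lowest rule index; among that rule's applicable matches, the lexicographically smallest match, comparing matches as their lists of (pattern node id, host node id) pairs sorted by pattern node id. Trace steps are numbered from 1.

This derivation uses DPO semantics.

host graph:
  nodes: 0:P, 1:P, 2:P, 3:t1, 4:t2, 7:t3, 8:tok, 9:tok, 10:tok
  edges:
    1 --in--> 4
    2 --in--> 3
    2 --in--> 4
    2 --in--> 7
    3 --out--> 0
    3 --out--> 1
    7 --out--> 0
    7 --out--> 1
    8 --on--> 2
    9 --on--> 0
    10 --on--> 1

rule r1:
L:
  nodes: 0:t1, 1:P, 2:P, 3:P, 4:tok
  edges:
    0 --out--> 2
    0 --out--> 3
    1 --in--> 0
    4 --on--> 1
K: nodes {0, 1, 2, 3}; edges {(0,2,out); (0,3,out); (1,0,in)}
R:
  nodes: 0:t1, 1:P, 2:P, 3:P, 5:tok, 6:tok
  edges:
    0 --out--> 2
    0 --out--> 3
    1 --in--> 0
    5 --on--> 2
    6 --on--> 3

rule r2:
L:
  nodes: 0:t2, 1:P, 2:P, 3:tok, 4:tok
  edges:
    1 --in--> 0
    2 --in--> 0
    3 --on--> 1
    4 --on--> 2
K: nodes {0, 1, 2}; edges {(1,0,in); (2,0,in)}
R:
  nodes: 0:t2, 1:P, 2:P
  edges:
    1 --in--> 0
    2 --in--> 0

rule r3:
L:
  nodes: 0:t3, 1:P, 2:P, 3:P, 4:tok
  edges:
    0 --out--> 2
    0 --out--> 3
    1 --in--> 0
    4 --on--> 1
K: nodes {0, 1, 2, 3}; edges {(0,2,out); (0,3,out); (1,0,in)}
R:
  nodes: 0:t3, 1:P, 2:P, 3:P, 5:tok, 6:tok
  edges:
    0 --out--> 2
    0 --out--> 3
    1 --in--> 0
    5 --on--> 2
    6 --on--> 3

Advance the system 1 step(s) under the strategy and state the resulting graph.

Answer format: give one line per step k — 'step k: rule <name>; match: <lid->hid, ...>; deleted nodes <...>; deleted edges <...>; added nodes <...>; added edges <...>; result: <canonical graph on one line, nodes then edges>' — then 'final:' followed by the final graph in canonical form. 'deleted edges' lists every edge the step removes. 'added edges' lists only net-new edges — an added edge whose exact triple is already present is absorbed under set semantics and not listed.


step 1: rule r1; match: 0->3, 1->2, 2->0, 3->1, 4->8; deleted nodes 8; deleted edges (8,2,on); added nodes 11, 12; added edges (11,0,on); (12,1,on); result: nodes: 0:P, 1:P, 2:P, 3:t1, 4:t2, 7:t3, 9:tok, 10:tok, 11:tok, 12:tok edges: (1,4,in); (2,3,in); (2,4,in); (2,7,in); (3,0,out); (3,1,out); (7,0,out); (7,1,out); (9,0,on); (10,1,on); (11,0,on); (12,1,on)
final:
nodes: 0:P, 1:P, 2:P, 3:t1, 4:t2, 7:t3, 9:tok, 10:tok, 11:tok, 12:tok
edges: (1,4,in); (2,3,in); (2,4,in); (2,7,in); (3,0,out); (3,1,out); (7,0,out); (7,1,out); (9,0,on); (10,1,on); (11,0,on); (12,1,on)


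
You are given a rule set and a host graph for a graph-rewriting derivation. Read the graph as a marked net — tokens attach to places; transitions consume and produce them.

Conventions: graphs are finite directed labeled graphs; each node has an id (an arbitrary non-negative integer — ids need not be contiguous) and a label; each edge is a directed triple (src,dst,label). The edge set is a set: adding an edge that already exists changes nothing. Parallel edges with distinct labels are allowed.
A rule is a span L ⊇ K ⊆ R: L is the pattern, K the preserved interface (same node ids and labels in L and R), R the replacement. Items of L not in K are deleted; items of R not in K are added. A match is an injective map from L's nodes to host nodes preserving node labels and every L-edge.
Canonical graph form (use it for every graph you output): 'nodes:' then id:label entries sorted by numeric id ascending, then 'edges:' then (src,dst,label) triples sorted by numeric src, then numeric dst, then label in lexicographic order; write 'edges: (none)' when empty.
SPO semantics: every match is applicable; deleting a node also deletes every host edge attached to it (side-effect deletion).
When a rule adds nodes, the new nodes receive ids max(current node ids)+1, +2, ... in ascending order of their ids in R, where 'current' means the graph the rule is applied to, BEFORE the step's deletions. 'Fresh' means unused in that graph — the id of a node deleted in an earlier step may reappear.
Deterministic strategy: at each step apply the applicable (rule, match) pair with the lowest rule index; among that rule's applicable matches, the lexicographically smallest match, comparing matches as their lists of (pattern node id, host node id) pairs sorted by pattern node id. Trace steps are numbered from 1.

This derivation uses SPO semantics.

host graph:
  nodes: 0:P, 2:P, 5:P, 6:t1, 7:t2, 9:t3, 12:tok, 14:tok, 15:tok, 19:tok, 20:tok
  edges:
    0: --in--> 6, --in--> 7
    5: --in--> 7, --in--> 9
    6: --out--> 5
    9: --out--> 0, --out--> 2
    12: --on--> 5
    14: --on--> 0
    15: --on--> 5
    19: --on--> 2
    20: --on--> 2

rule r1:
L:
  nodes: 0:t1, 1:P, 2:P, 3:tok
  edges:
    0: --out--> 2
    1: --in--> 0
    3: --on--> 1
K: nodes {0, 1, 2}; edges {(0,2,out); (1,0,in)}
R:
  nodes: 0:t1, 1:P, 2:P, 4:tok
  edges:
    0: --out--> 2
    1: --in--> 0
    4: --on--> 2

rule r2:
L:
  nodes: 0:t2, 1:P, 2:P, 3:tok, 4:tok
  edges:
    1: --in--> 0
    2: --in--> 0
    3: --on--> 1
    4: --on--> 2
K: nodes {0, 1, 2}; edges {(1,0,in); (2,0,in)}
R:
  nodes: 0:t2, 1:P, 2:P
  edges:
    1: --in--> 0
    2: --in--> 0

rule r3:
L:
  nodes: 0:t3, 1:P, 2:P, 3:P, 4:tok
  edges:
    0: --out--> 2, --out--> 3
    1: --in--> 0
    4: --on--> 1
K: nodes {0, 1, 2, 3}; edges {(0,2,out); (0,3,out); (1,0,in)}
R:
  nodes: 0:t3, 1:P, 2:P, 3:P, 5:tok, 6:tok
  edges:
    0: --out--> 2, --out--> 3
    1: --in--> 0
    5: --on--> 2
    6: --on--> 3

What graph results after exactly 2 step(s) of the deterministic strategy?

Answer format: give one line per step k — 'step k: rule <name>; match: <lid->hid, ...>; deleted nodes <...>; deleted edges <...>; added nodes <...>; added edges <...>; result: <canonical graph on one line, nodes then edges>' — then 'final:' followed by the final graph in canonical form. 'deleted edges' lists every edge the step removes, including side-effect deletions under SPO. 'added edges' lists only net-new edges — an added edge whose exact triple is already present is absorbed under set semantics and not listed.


step 1: rule r1; match: 0->6, 1->0, 2->5, 3->14; deleted nodes 14; deleted edges (14,0,on); added nodes 21; added edges (21,5,on); result: nodes: 0:P, 2:P, 5:P, 6:t1, 7:t2, 9:t3, 12:tok, 15:tok, 19:tok, 20:tok, 21:tok edges: (0,6,in); (0,7,in); (5,7,in); (5,9,in); (6,5,out); (9,0,out); (9,2,out); (12,5,on); (15,5,on); (19,2,on); (20,2,on); (21,5,on)
step 2: rule r3; match: 0->9, 1->5, 2->0, 3->2, 4->12; deleted nodes 12; deleted edges (12,5,on); added nodes 22, 23; added edges (22,0,on); (23,2,on); result: nodes: 0:P, 2:P, 5:P, 6:t1, 7:t2, 9:t3, 15:tok, 19:tok, 20:tok, 21:tok, 22:tok, 23:tok edges: (0,6,in); (0,7,in); (5,7,in); (5,9,in); (6,5,out); (9,0,out); (9,2,out); (15,5,on); (19,2,on); (20,2,on); (21,5,on); (22,0,on); (23,2,on)
final:
nodes: 0:P, 2:P, 5:P, 6:t1, 7:t2, 9:t3, 15:tok, 19:tok, 20:tok, 21:tok, 22:tok, 23:tok
edges: (0,6,in); (0,7,in); (5,7,in); (5,9,in); (6,5,out); (9,0,out); (9,2,out); (15,5,on); (19,2,on); (20,2,on); (21,5,on); (22,0,on); (23,2,on)


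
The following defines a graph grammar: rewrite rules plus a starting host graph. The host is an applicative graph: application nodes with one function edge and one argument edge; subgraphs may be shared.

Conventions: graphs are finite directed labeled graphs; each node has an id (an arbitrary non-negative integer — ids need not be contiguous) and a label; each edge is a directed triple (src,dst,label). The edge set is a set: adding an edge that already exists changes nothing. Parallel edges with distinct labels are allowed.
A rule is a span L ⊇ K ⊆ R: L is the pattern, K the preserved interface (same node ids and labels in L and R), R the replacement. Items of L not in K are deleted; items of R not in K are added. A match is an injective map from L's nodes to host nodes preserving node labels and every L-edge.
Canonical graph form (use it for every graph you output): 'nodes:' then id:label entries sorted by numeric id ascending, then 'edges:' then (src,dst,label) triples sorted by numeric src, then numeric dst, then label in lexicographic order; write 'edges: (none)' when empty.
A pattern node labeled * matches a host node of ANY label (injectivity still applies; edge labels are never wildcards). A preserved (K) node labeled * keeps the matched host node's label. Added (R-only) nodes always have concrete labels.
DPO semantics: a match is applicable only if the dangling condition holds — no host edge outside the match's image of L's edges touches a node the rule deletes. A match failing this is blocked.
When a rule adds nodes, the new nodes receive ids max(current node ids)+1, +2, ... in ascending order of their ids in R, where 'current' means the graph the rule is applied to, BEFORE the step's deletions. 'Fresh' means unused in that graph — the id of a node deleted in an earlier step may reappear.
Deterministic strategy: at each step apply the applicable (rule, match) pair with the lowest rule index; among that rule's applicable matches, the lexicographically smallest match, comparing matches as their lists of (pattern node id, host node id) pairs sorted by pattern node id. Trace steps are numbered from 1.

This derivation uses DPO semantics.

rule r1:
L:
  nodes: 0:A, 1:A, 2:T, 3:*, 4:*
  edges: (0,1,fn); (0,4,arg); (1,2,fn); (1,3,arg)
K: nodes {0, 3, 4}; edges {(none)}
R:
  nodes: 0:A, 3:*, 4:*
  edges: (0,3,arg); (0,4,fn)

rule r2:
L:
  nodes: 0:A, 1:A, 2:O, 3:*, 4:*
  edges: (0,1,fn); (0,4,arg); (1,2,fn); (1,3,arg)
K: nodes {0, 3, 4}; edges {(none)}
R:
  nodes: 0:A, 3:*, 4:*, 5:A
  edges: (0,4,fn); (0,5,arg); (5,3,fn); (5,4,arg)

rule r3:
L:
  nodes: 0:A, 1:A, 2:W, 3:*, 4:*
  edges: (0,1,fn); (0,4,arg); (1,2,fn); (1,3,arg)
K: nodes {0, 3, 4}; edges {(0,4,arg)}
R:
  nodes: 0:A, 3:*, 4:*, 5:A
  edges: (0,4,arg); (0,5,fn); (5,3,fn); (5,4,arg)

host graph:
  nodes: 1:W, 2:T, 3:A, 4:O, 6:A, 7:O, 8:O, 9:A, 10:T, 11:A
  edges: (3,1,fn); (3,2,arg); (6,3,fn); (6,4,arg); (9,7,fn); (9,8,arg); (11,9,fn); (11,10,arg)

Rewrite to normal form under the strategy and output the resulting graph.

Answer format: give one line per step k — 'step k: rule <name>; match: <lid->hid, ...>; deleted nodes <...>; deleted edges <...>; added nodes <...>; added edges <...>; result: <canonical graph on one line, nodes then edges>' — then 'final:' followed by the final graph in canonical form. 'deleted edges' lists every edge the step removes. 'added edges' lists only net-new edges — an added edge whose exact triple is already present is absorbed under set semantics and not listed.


step 1: rule r2; match: 0->11, 1->9, 2->7, 3->8, 4->10; deleted nodes 7, 9; deleted edges (9,7,fn); (9,8,arg); (11,9,fn); (11,10,arg); added nodes 12; added edges (11,10,fn); (11,12,arg); (12,8,fn); (12,10,arg); result: nodes: 1:W, 2:T, 3:A, 4:O, 6:A, 8:O, 10:T, 11:A, 12:A edges: (3,1,fn); (3,2,arg); (6,3,fn); (6,4,arg); (11,10,fn); (11,12,arg); (12,8,fn); (12,10,arg)
step 2: rule r3; match: 0->6, 1->3, 2->1, 3->2, 4->4; deleted nodes 1, 3; deleted edges (3,1,fn); (3,2,arg); (6,3,fn); added nodes 13; added edges (6,13,fn); (13,2,fn); (13,4,arg); result: nodes: 2:T, 4:O, 6:A, 8:O, 10:T, 11:A, 12:A, 13:A edges: (6,4,arg); (6,13,fn); (11,10,fn); (11,12,arg); (12,8,fn); (12,10,arg); (13,2,fn); (13,4,arg)
final:
nodes: 2:T, 4:O, 6:A, 8:O, 10:T, 11:A, 12:A, 13:A
edges: (6,4,arg); (6,13,fn); (11,10,fn); (11,12,arg); (12,8,fn); (12,10,arg); (13,2,fn); (13,4,arg)


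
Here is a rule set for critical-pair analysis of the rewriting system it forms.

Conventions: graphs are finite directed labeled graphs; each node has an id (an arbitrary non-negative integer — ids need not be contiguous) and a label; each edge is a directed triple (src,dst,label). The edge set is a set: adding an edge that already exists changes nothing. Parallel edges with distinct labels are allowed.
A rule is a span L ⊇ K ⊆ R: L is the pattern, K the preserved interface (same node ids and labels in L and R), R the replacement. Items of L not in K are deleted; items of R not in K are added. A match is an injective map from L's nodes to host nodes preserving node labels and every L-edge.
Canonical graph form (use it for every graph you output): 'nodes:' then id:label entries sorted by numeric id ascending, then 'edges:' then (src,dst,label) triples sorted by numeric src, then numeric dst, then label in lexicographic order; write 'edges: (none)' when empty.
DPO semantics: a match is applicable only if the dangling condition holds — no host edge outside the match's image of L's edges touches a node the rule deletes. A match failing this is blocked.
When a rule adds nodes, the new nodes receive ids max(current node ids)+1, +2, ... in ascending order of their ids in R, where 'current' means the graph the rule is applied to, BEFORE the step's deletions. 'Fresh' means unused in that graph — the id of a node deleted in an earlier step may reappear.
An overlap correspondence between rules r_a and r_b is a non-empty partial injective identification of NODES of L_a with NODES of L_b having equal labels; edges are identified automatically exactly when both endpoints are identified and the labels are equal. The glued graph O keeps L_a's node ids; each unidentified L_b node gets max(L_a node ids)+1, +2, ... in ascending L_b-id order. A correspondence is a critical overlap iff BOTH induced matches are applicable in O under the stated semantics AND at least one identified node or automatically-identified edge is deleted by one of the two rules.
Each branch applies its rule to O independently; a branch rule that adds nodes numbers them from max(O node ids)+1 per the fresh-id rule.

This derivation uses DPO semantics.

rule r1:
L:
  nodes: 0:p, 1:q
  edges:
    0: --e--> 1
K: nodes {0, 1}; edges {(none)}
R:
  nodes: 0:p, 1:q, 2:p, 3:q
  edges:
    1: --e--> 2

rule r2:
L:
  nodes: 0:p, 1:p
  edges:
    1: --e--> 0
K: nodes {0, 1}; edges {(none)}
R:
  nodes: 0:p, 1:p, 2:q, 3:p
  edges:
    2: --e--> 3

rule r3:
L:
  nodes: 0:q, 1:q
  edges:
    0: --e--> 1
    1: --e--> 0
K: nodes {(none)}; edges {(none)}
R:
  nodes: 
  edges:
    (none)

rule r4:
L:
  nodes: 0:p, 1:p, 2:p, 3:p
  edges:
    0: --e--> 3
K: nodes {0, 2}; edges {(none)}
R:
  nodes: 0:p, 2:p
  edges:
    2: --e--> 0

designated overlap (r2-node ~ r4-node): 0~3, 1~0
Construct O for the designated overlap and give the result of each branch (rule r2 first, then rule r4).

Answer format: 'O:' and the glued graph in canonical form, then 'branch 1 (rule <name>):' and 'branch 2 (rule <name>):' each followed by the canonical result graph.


O:
nodes: 0:p, 1:p, 2:p, 3:p
edges: (1,0,e)
branch 1 (rule r2):
nodes: 0:p, 1:p, 2:p, 3:p, 4:q, 5:p
edges: (4,5,e)
branch 2 (rule r4):
nodes: 1:p, 3:p
edges: (3,1,e)


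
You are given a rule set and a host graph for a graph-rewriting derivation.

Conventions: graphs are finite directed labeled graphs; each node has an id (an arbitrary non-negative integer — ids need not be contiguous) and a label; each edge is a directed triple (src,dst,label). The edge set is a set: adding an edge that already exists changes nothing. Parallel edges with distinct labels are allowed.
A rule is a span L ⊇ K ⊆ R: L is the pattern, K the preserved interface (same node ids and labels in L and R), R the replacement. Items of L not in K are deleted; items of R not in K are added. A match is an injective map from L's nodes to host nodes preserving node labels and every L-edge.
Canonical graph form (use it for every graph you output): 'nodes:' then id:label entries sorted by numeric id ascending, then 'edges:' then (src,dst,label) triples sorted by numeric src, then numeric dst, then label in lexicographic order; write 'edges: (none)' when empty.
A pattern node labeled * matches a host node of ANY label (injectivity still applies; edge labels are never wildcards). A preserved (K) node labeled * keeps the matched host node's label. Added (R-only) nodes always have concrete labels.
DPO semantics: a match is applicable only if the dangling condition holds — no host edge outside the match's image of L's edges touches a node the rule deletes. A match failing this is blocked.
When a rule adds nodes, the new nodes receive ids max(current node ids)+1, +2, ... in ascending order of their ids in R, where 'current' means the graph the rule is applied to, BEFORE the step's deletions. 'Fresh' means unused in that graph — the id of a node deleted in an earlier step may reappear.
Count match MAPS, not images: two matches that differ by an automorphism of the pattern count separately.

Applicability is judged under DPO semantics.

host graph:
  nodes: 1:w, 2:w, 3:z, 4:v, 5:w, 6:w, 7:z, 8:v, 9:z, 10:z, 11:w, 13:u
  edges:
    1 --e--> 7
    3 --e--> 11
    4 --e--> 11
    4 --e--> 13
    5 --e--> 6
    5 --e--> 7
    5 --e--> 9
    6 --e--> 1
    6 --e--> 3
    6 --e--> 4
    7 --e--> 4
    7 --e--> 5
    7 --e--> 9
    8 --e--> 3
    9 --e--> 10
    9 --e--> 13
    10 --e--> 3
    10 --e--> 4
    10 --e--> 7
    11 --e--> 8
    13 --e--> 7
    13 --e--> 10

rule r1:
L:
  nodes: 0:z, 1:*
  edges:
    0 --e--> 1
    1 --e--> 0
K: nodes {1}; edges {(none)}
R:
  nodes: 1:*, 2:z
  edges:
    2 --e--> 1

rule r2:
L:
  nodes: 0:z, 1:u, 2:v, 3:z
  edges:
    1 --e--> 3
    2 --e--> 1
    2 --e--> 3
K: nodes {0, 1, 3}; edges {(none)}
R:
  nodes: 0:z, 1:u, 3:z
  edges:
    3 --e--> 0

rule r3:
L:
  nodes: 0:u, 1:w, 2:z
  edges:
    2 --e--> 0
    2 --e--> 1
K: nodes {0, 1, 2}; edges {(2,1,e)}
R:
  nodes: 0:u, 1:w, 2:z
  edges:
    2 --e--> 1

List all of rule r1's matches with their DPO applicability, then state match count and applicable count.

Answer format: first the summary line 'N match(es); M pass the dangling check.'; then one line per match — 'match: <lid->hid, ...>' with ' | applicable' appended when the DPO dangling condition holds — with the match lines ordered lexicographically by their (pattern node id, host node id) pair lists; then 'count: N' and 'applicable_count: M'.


1 match(es); 0 pass the dangling check.
match: 0->7, 1->5
count: 1
applicable_count: 0


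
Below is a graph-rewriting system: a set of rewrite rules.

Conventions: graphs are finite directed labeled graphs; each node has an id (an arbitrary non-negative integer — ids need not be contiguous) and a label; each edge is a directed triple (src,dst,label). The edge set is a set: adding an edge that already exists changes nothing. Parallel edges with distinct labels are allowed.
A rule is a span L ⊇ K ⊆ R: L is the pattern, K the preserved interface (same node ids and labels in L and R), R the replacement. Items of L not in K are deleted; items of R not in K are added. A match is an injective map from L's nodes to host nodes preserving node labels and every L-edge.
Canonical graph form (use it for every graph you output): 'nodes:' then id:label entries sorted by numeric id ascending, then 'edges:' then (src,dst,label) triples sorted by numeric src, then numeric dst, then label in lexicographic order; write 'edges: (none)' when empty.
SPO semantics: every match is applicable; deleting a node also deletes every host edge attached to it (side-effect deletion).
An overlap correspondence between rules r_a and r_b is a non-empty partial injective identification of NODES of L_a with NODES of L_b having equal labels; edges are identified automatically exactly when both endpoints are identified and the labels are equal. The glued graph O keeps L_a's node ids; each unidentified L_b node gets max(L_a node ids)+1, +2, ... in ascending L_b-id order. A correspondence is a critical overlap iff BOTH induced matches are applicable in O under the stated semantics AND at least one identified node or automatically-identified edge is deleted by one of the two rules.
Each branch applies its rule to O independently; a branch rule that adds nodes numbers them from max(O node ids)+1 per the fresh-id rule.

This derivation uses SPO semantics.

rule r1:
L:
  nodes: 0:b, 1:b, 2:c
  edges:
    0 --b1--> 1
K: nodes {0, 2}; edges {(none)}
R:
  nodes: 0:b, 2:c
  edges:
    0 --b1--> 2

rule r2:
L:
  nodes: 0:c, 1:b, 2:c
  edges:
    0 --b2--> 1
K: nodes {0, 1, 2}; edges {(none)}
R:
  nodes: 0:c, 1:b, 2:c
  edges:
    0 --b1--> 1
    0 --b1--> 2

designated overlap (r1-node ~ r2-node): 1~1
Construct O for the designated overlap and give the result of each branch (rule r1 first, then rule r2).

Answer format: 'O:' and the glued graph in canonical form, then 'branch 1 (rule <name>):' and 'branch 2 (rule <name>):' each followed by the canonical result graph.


O:
nodes: 0:b, 1:b, 2:c, 3:c, 4:c
edges: (0,1,b1); (3,1,b2)
branch 1 (rule r1):
nodes: 0:b, 2:c, 3:c, 4:c
edges: (0,2,b1)
branch 2 (rule r2):
nodes: 0:b, 1:b, 2:c, 3:c, 4:c
edges: (0,1,b1); (3,1,b1); (3,4,b1)


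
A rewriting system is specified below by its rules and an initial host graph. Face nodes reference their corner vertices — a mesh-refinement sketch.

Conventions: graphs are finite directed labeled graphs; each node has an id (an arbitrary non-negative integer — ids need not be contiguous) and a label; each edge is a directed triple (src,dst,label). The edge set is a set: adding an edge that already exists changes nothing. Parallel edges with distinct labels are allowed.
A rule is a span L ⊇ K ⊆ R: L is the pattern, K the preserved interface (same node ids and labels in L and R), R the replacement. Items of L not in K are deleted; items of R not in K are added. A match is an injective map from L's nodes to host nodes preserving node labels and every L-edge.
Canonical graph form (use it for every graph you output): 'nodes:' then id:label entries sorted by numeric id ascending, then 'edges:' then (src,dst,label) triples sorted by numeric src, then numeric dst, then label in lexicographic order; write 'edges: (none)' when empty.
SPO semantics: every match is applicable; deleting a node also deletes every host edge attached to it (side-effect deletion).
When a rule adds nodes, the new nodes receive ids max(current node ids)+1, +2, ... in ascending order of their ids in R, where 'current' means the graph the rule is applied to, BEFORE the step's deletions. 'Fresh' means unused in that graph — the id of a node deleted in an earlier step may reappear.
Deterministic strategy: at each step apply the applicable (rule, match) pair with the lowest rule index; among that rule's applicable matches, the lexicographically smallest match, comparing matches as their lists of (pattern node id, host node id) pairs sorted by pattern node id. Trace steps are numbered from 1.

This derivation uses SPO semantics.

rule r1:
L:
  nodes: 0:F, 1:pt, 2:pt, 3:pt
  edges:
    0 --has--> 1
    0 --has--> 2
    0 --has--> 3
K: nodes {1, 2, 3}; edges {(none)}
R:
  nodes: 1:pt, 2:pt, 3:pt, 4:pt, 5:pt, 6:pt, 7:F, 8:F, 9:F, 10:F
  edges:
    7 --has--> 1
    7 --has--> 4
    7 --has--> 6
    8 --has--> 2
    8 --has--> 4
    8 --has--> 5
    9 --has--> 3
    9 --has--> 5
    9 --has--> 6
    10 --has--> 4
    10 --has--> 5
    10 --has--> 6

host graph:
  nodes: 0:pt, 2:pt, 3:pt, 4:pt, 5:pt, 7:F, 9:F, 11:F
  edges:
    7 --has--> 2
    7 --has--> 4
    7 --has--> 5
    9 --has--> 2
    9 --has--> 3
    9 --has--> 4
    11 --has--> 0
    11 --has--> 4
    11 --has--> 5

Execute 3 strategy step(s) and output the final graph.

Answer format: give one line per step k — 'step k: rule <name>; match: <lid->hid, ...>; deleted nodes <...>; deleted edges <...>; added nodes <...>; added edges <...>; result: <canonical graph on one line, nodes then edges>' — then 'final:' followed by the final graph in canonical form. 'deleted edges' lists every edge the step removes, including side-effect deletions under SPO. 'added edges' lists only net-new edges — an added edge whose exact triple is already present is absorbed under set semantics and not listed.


step 1: rule r1; match: 0->7, 1->2, 2->4, 3->5; deleted nodes 7; deleted edges (7,2,has); (7,4,has); (7,5,has); added nodes 12, 13, 14, 15, 16, 17, 18; added edges (15,2,has); (15,12,has); (15,14,has); (16,4,has); (16,12,has); (16,13,has); (17,5,has); (17,13,has); (17,14,has); (18,12,has); (18,13,has); (18,14,has); result: nodes: 0:pt, 2:pt, 3:pt, 4:pt, 5:pt, 9:F, 11:F, 12:pt, 13:pt, 14:pt, 15:F, 16:F, 17:F, 18:F edges: (9,2,has); (9,3,has); (9,4,has); (11,0,has); (11,4,has); (11,5,has); (15,2,has); (15,12,has); (15,14,has); (16,4,has); (16,12,has); (16,13,has); (17,5,has); (17,13,has); (17,14,has); (18,12,has); (18,13,has); (18,14,has)
step 2: rule r1; match: 0->9, 1->2, 2->3, 3->4; deleted nodes 9; deleted edges (9,2,has); (9,3,has); (9,4,has); added nodes 19, 20, 21, 22, 23, 24, 25; added edges (22,2,has); (22,19,has); (22,21,has); (23,3,has); (23,19,has); (23,20,has); (24,4,has); (24,20,has); (24,21,has); (25,19,has); (25,20,has); (25,21,has); result: nodes: 0:pt, 2:pt, 3:pt, 4:pt, 5:pt, 11:F, 12:pt, 13:pt, 14:pt, 15:F, 16:F, 17:F, 18:F, 19:pt, 20:pt, 21:pt, 22:F, 23:F, 24:F, 25:F edges: (11,0,has); (11,4,has); (11,5,has); (15,2,has); (15,12,has); (15,14,has); (16,4,has); (16,12,has); (16,13,has); (17,5,has); (17,13,has); (17,14,has); (18,12,has); (18,13,has); (18,14,has); (22,2,has); (22,19,has); (22,21,has); (23,3,has); (23,19,has); (23,20,has); (24,4,has); (24,20,has); (24,21,has); (25,19,has); (25,20,has); (25,21,has)
step 3: rule r1; match: 0->11, 1->0, 2->4, 3->5; deleted nodes 11; deleted edges (11,0,has); (11,4,has); (11,5,has); added nodes 26, 27, 28, 29, 30, 31, 32; added edges (29,0,has); (29,26,has); (29,28,has); (30,4,has); (30,26,has); (30,27,has); (31,5,has); (31,27,has); (31,28,has); (32,26,has); (32,27,has); (32,28,has); result: nodes: 0:pt, 2:pt, 3:pt, 4:pt, 5:pt, 12:pt, 13:pt, 14:pt, 15:F, 16:F, 17:F, 18:F, 19:pt, 20:pt, 21:pt, 22:F, 23:F, 24:F, 25:F, 26:pt, 27:pt, 28:pt, 29:F, 30:F, 31:F, 32:F edges: (15,2,has); (15,12,has); (15,14,has); (16,4,has); (16,12,has); (16,13,has); (17,5,has); (17,13,has); (17,14,has); (18,12,has); (18,13,has); (18,14,has); (22,2,has); (22,19,has); (22,21,has); (23,3,has); (23,19,has); (23,20,has); (24,4,has); (24,20,has); (24,21,has); (25,19,has); (25,20,has); (25,21,has); (29,0,has); (29,26,has); (29,28,has); (30,4,has); (30,26,has); (30,27,has); (31,5,has); (31,27,has); (31,28,has); (32,26,has); (32,27,has); (32,28,has)
final:
nodes: 0:pt, 2:pt, 3:pt, 4:pt, 5:pt, 12:pt, 13:pt, 14:pt, 15:F, 16:F, 17:F, 18:F, 19:pt, 20:pt, 21:pt, 22:F, 23:F, 24:F, 25:F, 26:pt, 27:pt, 28:pt, 29:F, 30:F, 31:F, 32:F
edges: (15,2,has); (15,12,has); (15,14,has); (16,4,has); (16,12,has); (16,13,has); (17,5,has); (17,13,has); (17,14,has); (18,12,has); (18,13,has); (18,14,has); (22,2,has); (22,19,has); (22,21,has); (23,3,has); (23,19,has); (23,20,has); (24,4,has); (24,20,has); (24,21,has); (25,19,has); (25,20,has); (25,21,has); (29,0,has); (29,26,has); (29,28,has); (30,4,has); (30,26,has); (30,27,has); (31,5,has); (31,27,has); (31,28,has); (32,26,has); (32,27,has); (32,28,has)


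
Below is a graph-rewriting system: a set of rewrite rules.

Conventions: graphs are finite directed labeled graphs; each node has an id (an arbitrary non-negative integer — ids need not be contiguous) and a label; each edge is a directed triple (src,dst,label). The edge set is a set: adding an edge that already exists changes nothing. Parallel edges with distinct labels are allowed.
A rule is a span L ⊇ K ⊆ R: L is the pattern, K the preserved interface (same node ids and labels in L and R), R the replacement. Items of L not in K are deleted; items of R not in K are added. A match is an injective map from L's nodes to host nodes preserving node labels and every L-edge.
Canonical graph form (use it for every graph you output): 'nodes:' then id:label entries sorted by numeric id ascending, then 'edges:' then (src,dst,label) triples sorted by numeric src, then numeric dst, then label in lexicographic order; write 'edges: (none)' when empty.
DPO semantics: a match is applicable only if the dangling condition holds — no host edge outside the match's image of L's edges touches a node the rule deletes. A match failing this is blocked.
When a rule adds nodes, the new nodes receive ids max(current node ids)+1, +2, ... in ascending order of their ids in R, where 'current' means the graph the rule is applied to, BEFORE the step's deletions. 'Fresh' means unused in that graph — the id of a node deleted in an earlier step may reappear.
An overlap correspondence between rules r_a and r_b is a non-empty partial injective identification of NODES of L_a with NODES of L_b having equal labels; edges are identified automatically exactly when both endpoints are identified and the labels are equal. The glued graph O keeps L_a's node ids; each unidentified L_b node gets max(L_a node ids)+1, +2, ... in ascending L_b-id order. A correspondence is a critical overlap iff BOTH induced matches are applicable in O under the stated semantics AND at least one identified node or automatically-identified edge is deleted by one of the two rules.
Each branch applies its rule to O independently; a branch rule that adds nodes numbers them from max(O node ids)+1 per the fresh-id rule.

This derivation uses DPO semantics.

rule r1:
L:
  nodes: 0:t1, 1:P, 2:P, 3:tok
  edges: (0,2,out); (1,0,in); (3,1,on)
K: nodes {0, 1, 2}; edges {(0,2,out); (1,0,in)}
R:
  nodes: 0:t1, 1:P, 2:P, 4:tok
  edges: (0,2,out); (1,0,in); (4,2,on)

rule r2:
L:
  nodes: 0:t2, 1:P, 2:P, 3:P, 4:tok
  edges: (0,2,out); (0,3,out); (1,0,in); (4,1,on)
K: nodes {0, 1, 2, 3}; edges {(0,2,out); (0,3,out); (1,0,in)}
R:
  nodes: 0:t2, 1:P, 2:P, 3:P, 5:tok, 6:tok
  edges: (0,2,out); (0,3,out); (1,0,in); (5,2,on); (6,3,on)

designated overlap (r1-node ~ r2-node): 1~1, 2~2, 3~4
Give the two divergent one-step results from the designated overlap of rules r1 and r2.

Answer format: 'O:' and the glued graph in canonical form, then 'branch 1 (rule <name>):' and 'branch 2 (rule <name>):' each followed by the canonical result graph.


O:
nodes: 0:t1, 1:P, 2:P, 3:tok, 4:t2, 5:P
edges: (0,2,out); (1,0,in); (1,4,in); (3,1,on); (4,2,out); (4,5,out)
branch 1 (rule r1):
nodes: 0:t1, 1:P, 2:P, 4:t2, 5:P, 6:tok
edges: (0,2,out); (1,0,in); (1,4,in); (4,2,out); (4,5,out); (6,2,on)
branch 2 (rule r2):
nodes: 0:t1, 1:P, 2:P, 4:t2, 5:P, 6:tok, 7:tok
edges: (0,2,out); (1,0,in); (1,4,in); (4,2,out); (4,5,out); (6,2,on); (7,5,on)


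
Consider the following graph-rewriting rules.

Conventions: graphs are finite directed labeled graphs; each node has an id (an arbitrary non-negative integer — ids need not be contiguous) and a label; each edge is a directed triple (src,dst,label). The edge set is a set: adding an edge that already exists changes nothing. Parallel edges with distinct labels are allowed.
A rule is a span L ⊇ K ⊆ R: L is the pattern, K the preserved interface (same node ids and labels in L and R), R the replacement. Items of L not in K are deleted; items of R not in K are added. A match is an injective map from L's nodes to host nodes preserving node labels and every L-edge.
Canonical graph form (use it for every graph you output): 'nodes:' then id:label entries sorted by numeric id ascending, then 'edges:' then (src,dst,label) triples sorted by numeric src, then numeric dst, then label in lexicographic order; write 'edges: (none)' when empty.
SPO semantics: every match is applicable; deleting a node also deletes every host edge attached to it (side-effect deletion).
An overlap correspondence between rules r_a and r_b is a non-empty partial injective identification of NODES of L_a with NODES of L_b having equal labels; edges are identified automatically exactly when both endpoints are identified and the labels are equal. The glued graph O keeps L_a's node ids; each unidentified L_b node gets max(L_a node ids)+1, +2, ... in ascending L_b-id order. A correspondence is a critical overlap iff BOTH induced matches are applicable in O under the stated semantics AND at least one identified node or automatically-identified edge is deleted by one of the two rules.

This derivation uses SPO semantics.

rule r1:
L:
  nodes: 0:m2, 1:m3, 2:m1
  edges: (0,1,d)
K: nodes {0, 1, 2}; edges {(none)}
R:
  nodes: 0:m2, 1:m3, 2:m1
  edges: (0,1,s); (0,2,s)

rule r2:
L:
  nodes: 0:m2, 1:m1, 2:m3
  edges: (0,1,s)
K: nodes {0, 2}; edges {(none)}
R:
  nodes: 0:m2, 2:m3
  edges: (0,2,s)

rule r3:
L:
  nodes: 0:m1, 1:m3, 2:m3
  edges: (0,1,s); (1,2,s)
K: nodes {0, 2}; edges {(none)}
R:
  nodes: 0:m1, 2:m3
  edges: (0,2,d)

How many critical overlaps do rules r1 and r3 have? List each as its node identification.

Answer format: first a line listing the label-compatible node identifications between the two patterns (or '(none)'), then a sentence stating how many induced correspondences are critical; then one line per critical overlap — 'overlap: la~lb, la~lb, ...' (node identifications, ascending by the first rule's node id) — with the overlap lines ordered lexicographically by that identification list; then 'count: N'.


label-compatible node identifications between L(r1) and L(r3): 1~1, 1~2, 2~0
2 of the induced correspondences are critical overlaps of r1 and r3.
overlap: 1~1
overlap: 1~1, 2~0
count: 2


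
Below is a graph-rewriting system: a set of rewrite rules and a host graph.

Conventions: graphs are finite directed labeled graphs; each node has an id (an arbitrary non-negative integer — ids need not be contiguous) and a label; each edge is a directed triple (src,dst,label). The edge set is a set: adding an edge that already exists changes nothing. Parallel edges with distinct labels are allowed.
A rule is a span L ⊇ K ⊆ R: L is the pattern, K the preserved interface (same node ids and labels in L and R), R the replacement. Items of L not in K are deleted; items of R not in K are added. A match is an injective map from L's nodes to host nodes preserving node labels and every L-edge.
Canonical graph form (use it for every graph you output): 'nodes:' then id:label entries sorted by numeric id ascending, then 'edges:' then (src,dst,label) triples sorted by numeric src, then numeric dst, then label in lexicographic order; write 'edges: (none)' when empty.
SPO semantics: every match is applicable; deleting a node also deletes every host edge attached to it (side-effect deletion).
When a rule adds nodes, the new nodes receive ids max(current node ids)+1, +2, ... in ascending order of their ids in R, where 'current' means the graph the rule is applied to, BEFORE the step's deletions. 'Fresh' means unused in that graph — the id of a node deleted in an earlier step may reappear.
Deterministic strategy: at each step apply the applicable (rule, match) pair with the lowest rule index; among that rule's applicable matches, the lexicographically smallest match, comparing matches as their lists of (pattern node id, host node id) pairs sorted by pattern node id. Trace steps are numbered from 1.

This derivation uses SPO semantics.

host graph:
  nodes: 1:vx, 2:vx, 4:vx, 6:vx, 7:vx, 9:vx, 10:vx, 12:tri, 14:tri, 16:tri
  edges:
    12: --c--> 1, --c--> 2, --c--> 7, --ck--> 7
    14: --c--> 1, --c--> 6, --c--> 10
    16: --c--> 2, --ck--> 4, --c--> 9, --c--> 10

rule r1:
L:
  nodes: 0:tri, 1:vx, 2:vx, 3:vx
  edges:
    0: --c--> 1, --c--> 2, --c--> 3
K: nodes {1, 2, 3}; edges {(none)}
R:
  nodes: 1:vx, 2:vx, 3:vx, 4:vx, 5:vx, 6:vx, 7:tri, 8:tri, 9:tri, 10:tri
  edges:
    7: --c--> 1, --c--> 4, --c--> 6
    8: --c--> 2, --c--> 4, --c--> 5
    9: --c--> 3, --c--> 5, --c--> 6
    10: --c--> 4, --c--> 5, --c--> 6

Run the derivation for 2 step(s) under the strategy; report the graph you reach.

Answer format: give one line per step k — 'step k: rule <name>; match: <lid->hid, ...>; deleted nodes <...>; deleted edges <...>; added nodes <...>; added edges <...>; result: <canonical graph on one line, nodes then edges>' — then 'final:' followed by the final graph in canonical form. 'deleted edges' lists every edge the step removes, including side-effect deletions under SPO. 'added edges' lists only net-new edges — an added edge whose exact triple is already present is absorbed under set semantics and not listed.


step 1: rule r1; match: 0->12, 1->1, 2->2, 3->7; deleted nodes 12; deleted edges (12,1,c); (12,2,c); (12,7,c); (12,7,ck); added nodes 17, 18, 19, 20, 21, 22, 23; added edges (20,1,c); (20,17,c); (20,19,c); (21,2,c); (21,17,c); (21,18,c); (22,7,c); (22,18,c); (22,19,c); (23,17,c); (23,18,c); (23,19,c); result: nodes: 1:vx, 2:vx, 4:vx, 6:vx, 7:vx, 9:vx, 10:vx, 14:tri, 16:tri, 17:vx, 18:vx, 19:vx, 20:tri, 21:tri, 22:tri, 23:tri edges: (14,1,c); (14,6,c); (14,10,c); (16,2,c); (16,4,ck); (16,9,c); (16,10,c); (20,1,c); (20,17,c); (20,19,c); (21,2,c); (21,17,c); (21,18,c); (22,7,c); (22,18,c); (22,19,c); (23,17,c); (23,18,c); (23,19,c)
step 2: rule r1; match: 0->14, 1->1, 2->6, 3->10; deleted nodes 14; deleted edges (14,1,c); (14,6,c); (14,10,c); added nodes 24, 25, 26, 27, 28, 29, 30; added edges (27,1,c); (27,24,c); (27,26,c); (28,6,c); (28,24,c); (28,25,c); (29,10,c); (29,25,c); (29,26,c); (30,24,c); (30,25,c); (30,26,c); result: nodes: 1:vx, 2:vx, 4:vx, 6:vx, 7:vx, 9:vx, 10:vx, 16:tri, 17:vx, 18:vx, 19:vx, 20:tri, 21:tri, 22:tri, 23:tri, 24:vx, 25:vx, 26:vx, 27:tri, 28:tri, 29:tri, 30:tri edges: (16,2,c); (16,4,ck); (16,9,c); (16,10,c); (20,1,c); (20,17,c); (20,19,c); (21,2,c); (21,17,c); (21,18,c); (22,7,c); (22,18,c); (22,19,c); (23,17,c); (23,18,c); (23,19,c); (27,1,c); (27,24,c); (27,26,c); (28,6,c); (28,24,c); (28,25,c); (29,10,c); (29,25,c); (29,26,c); (30,24,c); (30,25,c); (30,26,c)
final:
nodes: 1:vx, 2:vx, 4:vx, 6:vx, 7:vx, 9:vx, 10:vx, 16:tri, 17:vx, 18:vx, 19:vx, 20:tri, 21:tri, 22:tri, 23:tri, 24:vx, 25:vx, 26:vx, 27:tri, 28:tri, 29:tri, 30:tri
edges: (16,2,c); (16,4,ck); (16,9,c); (16,10,c); (20,1,c); (20,17,c); (20,19,c); (21,2,c); (21,17,c); (21,18,c); (22,7,c); (22,18,c); (22,19,c); (23,17,c); (23,18,c); (23,19,c); (27,1,c); (27,24,c); (27,26,c); (28,6,c); (28,24,c); (28,25,c); (29,10,c); (29,25,c); (29,26,c); (30,24,c); (30,25,c); (30,26,c)


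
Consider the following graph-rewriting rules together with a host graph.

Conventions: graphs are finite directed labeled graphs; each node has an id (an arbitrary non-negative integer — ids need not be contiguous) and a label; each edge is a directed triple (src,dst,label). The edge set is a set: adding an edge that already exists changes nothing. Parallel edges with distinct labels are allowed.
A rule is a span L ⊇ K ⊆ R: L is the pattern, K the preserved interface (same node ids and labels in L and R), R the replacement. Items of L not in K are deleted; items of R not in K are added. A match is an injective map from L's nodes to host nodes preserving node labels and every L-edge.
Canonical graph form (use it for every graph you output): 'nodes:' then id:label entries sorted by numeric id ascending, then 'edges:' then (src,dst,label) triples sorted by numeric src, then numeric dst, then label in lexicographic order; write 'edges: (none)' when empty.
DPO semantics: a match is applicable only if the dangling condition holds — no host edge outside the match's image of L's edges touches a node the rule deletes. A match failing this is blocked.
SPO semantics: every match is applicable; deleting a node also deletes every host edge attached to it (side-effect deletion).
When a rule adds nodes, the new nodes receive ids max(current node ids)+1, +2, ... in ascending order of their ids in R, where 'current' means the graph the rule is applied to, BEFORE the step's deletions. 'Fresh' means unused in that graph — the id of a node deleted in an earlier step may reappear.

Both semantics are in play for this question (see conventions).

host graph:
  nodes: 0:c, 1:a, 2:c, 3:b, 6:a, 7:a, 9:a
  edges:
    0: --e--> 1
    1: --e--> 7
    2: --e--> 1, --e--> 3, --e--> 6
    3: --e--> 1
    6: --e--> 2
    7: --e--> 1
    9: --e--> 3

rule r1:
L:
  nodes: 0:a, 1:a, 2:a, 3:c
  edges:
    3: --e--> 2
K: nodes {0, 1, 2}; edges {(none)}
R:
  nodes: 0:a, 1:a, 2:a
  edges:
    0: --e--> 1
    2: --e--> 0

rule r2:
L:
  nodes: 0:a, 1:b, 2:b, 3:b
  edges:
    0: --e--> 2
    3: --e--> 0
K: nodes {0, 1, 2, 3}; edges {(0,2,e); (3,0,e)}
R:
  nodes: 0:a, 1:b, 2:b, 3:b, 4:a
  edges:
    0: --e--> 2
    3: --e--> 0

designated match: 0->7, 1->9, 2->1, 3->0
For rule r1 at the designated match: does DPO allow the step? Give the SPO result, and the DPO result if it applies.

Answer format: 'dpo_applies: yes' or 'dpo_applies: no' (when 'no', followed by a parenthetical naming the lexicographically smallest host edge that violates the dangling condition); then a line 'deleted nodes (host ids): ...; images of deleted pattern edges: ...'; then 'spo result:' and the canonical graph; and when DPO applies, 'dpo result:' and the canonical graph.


dpo_applies: yes
deleted nodes (host ids): 0; images of deleted pattern edges: (0,1,e)
spo result:
nodes: 1:a, 2:c, 3:b, 6:a, 7:a, 9:a
edges: (1,7,e); (2,1,e); (2,3,e); (2,6,e); (3,1,e); (6,2,e); (7,1,e); (7,9,e); (9,3,e)
dpo result:
nodes: 1:a, 2:c, 3:b, 6:a, 7:a, 9:a
edges: (1,7,e); (2,1,e); (2,3,e); (2,6,e); (3,1,e); (6,2,e); (7,1,e); (7,9,e); (9,3,e)
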